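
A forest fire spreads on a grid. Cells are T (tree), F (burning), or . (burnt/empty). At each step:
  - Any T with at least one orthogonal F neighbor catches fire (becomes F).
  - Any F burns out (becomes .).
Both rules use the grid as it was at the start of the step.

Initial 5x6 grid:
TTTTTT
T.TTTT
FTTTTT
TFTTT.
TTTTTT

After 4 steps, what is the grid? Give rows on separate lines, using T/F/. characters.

Step 1: 5 trees catch fire, 2 burn out
  TTTTTT
  F.TTTT
  .FTTTT
  F.FTT.
  TFTTTT
Step 2: 5 trees catch fire, 5 burn out
  FTTTTT
  ..TTTT
  ..FTTT
  ...FT.
  F.FTTT
Step 3: 5 trees catch fire, 5 burn out
  .FTTTT
  ..FTTT
  ...FTT
  ....F.
  ...FTT
Step 4: 4 trees catch fire, 5 burn out
  ..FTTT
  ...FTT
  ....FT
  ......
  ....FT

..FTTT
...FTT
....FT
......
....FT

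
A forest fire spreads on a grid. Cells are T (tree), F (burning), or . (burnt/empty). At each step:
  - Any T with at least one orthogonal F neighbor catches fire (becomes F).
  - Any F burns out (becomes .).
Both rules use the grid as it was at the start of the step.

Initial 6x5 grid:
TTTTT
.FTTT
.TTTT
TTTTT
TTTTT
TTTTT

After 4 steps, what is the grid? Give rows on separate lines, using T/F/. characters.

Step 1: 3 trees catch fire, 1 burn out
  TFTTT
  ..FTT
  .FTTT
  TTTTT
  TTTTT
  TTTTT
Step 2: 5 trees catch fire, 3 burn out
  F.FTT
  ...FT
  ..FTT
  TFTTT
  TTTTT
  TTTTT
Step 3: 6 trees catch fire, 5 burn out
  ...FT
  ....F
  ...FT
  F.FTT
  TFTTT
  TTTTT
Step 4: 6 trees catch fire, 6 burn out
  ....F
  .....
  ....F
  ...FT
  F.FTT
  TFTTT

....F
.....
....F
...FT
F.FTT
TFTTT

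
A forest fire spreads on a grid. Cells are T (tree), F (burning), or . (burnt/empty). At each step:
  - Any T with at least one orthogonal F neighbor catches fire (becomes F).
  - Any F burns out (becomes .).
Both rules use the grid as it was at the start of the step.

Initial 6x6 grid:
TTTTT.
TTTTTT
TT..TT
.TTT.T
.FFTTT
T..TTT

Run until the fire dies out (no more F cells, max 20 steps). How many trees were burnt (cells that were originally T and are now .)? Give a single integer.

Step 1: +3 fires, +2 burnt (F count now 3)
Step 2: +4 fires, +3 burnt (F count now 4)
Step 3: +4 fires, +4 burnt (F count now 4)
Step 4: +5 fires, +4 burnt (F count now 5)
Step 5: +4 fires, +5 burnt (F count now 4)
Step 6: +4 fires, +4 burnt (F count now 4)
Step 7: +1 fires, +4 burnt (F count now 1)
Step 8: +0 fires, +1 burnt (F count now 0)
Fire out after step 8
Initially T: 26, now '.': 35
Total burnt (originally-T cells now '.'): 25

Answer: 25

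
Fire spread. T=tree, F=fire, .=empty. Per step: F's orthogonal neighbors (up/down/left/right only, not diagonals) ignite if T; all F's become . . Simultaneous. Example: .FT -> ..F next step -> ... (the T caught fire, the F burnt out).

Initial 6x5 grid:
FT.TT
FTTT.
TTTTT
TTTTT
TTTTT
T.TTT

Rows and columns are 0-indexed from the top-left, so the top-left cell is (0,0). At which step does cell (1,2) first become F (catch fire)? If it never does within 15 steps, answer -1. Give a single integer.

Step 1: cell (1,2)='T' (+3 fires, +2 burnt)
Step 2: cell (1,2)='F' (+3 fires, +3 burnt)
  -> target ignites at step 2
Step 3: cell (1,2)='.' (+4 fires, +3 burnt)
Step 4: cell (1,2)='.' (+5 fires, +4 burnt)
Step 5: cell (1,2)='.' (+4 fires, +5 burnt)
Step 6: cell (1,2)='.' (+3 fires, +4 burnt)
Step 7: cell (1,2)='.' (+2 fires, +3 burnt)
Step 8: cell (1,2)='.' (+1 fires, +2 burnt)
Step 9: cell (1,2)='.' (+0 fires, +1 burnt)
  fire out at step 9

2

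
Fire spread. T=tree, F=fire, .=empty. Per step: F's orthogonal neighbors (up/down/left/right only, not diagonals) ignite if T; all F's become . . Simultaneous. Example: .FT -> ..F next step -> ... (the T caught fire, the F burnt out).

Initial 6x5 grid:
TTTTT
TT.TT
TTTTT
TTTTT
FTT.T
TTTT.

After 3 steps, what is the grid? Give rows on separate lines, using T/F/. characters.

Step 1: 3 trees catch fire, 1 burn out
  TTTTT
  TT.TT
  TTTTT
  FTTTT
  .FT.T
  FTTT.
Step 2: 4 trees catch fire, 3 burn out
  TTTTT
  TT.TT
  FTTTT
  .FTTT
  ..F.T
  .FTT.
Step 3: 4 trees catch fire, 4 burn out
  TTTTT
  FT.TT
  .FTTT
  ..FTT
  ....T
  ..FT.

TTTTT
FT.TT
.FTTT
..FTT
....T
..FT.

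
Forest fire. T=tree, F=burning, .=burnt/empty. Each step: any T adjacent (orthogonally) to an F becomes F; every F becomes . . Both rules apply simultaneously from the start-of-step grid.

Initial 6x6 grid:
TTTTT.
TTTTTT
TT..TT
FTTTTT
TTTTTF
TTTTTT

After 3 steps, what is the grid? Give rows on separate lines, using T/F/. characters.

Step 1: 6 trees catch fire, 2 burn out
  TTTTT.
  TTTTTT
  FT..TT
  .FTTTF
  FTTTF.
  TTTTTF
Step 2: 9 trees catch fire, 6 burn out
  TTTTT.
  FTTTTT
  .F..TF
  ..FTF.
  .FTF..
  FTTTF.
Step 3: 8 trees catch fire, 9 burn out
  FTTTT.
  .FTTTF
  ....F.
  ...F..
  ..F...
  .FTF..

FTTTT.
.FTTTF
....F.
...F..
..F...
.FTF..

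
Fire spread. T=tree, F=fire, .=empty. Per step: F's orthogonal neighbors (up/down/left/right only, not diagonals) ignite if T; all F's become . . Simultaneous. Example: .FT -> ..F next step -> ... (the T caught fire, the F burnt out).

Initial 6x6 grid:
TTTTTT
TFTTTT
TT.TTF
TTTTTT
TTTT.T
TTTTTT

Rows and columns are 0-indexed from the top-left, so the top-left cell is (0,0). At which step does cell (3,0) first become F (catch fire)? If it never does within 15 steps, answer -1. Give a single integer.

Step 1: cell (3,0)='T' (+7 fires, +2 burnt)
Step 2: cell (3,0)='T' (+10 fires, +7 burnt)
Step 3: cell (3,0)='F' (+7 fires, +10 burnt)
  -> target ignites at step 3
Step 4: cell (3,0)='.' (+5 fires, +7 burnt)
Step 5: cell (3,0)='.' (+3 fires, +5 burnt)
Step 6: cell (3,0)='.' (+0 fires, +3 burnt)
  fire out at step 6

3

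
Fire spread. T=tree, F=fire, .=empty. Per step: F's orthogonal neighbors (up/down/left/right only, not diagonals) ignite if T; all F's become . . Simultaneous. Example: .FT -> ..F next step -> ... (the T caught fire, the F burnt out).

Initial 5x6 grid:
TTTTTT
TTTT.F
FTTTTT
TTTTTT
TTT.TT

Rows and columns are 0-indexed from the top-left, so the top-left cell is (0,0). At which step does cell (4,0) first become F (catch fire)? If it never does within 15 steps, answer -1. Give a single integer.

Step 1: cell (4,0)='T' (+5 fires, +2 burnt)
Step 2: cell (4,0)='F' (+8 fires, +5 burnt)
  -> target ignites at step 2
Step 3: cell (4,0)='.' (+8 fires, +8 burnt)
Step 4: cell (4,0)='.' (+5 fires, +8 burnt)
Step 5: cell (4,0)='.' (+0 fires, +5 burnt)
  fire out at step 5

2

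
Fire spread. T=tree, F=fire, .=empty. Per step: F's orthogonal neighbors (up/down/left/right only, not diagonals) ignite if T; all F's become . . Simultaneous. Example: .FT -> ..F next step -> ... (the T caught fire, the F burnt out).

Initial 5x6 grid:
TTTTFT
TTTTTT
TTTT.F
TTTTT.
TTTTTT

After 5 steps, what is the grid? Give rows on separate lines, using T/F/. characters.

Step 1: 4 trees catch fire, 2 burn out
  TTTF.F
  TTTTFF
  TTTT..
  TTTTT.
  TTTTTT
Step 2: 2 trees catch fire, 4 burn out
  TTF...
  TTTF..
  TTTT..
  TTTTT.
  TTTTTT
Step 3: 3 trees catch fire, 2 burn out
  TF....
  TTF...
  TTTF..
  TTTTT.
  TTTTTT
Step 4: 4 trees catch fire, 3 burn out
  F.....
  TF....
  TTF...
  TTTFT.
  TTTTTT
Step 5: 5 trees catch fire, 4 burn out
  ......
  F.....
  TF....
  TTF.F.
  TTTFTT

......
F.....
TF....
TTF.F.
TTTFTT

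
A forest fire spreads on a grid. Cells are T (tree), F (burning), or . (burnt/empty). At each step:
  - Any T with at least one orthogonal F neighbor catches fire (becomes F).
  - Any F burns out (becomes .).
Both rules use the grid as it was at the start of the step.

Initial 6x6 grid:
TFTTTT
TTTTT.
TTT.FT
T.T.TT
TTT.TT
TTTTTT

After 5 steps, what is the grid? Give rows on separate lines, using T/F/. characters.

Step 1: 6 trees catch fire, 2 burn out
  F.FTTT
  TFTTF.
  TTT..F
  T.T.FT
  TTT.TT
  TTTTTT
Step 2: 8 trees catch fire, 6 burn out
  ...FFT
  F.FF..
  TFT...
  T.T..F
  TTT.FT
  TTTTTT
Step 3: 5 trees catch fire, 8 burn out
  .....F
  ......
  F.F...
  T.T...
  TTT..F
  TTTTFT
Step 4: 4 trees catch fire, 5 burn out
  ......
  ......
  ......
  F.F...
  TTT...
  TTTF.F
Step 5: 3 trees catch fire, 4 burn out
  ......
  ......
  ......
  ......
  FTF...
  TTF...

......
......
......
......
FTF...
TTF...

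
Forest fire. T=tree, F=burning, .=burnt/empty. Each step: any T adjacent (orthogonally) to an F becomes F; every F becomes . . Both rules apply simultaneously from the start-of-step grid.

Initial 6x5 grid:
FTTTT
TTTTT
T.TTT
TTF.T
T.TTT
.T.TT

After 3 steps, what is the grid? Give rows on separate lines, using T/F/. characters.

Step 1: 5 trees catch fire, 2 burn out
  .FTTT
  FTTTT
  T.FTT
  TF..T
  T.FTT
  .T.TT
Step 2: 7 trees catch fire, 5 burn out
  ..FTT
  .FFTT
  F..FT
  F...T
  T..FT
  .T.TT
Step 3: 6 trees catch fire, 7 burn out
  ...FT
  ...FT
  ....F
  ....T
  F...F
  .T.FT

...FT
...FT
....F
....T
F...F
.T.FT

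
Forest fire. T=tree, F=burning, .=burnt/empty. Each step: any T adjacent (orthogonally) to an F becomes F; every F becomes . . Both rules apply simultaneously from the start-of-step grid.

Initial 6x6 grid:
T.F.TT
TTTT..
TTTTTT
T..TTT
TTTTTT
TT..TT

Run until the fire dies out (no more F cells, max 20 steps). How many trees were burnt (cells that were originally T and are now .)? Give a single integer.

Answer: 25

Derivation:
Step 1: +1 fires, +1 burnt (F count now 1)
Step 2: +3 fires, +1 burnt (F count now 3)
Step 3: +3 fires, +3 burnt (F count now 3)
Step 4: +4 fires, +3 burnt (F count now 4)
Step 5: +4 fires, +4 burnt (F count now 4)
Step 6: +4 fires, +4 burnt (F count now 4)
Step 7: +4 fires, +4 burnt (F count now 4)
Step 8: +2 fires, +4 burnt (F count now 2)
Step 9: +0 fires, +2 burnt (F count now 0)
Fire out after step 9
Initially T: 27, now '.': 34
Total burnt (originally-T cells now '.'): 25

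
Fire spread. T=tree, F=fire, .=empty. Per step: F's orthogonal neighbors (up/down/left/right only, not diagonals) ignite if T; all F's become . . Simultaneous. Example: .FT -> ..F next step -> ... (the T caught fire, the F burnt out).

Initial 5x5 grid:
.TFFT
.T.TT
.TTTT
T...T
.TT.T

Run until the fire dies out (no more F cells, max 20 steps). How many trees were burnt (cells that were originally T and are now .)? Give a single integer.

Answer: 11

Derivation:
Step 1: +3 fires, +2 burnt (F count now 3)
Step 2: +3 fires, +3 burnt (F count now 3)
Step 3: +3 fires, +3 burnt (F count now 3)
Step 4: +1 fires, +3 burnt (F count now 1)
Step 5: +1 fires, +1 burnt (F count now 1)
Step 6: +0 fires, +1 burnt (F count now 0)
Fire out after step 6
Initially T: 14, now '.': 22
Total burnt (originally-T cells now '.'): 11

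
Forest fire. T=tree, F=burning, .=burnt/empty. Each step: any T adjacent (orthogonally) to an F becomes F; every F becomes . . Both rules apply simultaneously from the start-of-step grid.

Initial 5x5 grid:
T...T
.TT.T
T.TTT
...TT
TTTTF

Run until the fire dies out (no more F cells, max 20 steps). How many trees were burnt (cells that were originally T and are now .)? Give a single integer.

Step 1: +2 fires, +1 burnt (F count now 2)
Step 2: +3 fires, +2 burnt (F count now 3)
Step 3: +3 fires, +3 burnt (F count now 3)
Step 4: +3 fires, +3 burnt (F count now 3)
Step 5: +1 fires, +3 burnt (F count now 1)
Step 6: +1 fires, +1 burnt (F count now 1)
Step 7: +0 fires, +1 burnt (F count now 0)
Fire out after step 7
Initially T: 15, now '.': 23
Total burnt (originally-T cells now '.'): 13

Answer: 13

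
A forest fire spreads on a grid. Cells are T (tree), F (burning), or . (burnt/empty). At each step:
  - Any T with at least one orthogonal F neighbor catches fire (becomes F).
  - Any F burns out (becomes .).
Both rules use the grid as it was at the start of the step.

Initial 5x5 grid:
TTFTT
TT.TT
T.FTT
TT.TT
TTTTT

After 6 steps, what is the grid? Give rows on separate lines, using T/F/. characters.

Step 1: 3 trees catch fire, 2 burn out
  TF.FT
  TT.TT
  T..FT
  TT.TT
  TTTTT
Step 2: 6 trees catch fire, 3 burn out
  F...F
  TF.FT
  T...F
  TT.FT
  TTTTT
Step 3: 4 trees catch fire, 6 burn out
  .....
  F...F
  T....
  TT..F
  TTTFT
Step 4: 3 trees catch fire, 4 burn out
  .....
  .....
  F....
  TT...
  TTF.F
Step 5: 2 trees catch fire, 3 burn out
  .....
  .....
  .....
  FT...
  TF...
Step 6: 2 trees catch fire, 2 burn out
  .....
  .....
  .....
  .F...
  F....

.....
.....
.....
.F...
F....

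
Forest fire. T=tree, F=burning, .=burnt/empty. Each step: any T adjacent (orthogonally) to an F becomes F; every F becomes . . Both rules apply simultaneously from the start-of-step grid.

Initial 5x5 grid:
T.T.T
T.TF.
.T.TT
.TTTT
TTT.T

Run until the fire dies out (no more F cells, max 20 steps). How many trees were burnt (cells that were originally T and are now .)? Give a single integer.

Step 1: +2 fires, +1 burnt (F count now 2)
Step 2: +3 fires, +2 burnt (F count now 3)
Step 3: +2 fires, +3 burnt (F count now 2)
Step 4: +3 fires, +2 burnt (F count now 3)
Step 5: +2 fires, +3 burnt (F count now 2)
Step 6: +1 fires, +2 burnt (F count now 1)
Step 7: +0 fires, +1 burnt (F count now 0)
Fire out after step 7
Initially T: 16, now '.': 22
Total burnt (originally-T cells now '.'): 13

Answer: 13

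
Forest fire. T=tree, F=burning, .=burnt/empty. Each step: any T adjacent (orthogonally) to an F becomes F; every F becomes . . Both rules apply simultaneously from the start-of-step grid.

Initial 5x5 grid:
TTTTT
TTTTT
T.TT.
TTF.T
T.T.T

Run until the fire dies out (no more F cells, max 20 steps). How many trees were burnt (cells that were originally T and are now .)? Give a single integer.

Answer: 17

Derivation:
Step 1: +3 fires, +1 burnt (F count now 3)
Step 2: +3 fires, +3 burnt (F count now 3)
Step 3: +5 fires, +3 burnt (F count now 5)
Step 4: +4 fires, +5 burnt (F count now 4)
Step 5: +2 fires, +4 burnt (F count now 2)
Step 6: +0 fires, +2 burnt (F count now 0)
Fire out after step 6
Initially T: 19, now '.': 23
Total burnt (originally-T cells now '.'): 17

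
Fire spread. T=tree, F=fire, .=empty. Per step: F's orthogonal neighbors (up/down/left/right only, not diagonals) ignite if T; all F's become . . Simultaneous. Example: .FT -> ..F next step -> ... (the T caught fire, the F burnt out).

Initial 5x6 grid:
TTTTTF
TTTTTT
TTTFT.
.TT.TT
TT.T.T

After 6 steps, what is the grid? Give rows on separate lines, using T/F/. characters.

Step 1: 5 trees catch fire, 2 burn out
  TTTTF.
  TTTFTF
  TTF.F.
  .TT.TT
  TT.T.T
Step 2: 6 trees catch fire, 5 burn out
  TTTF..
  TTF.F.
  TF....
  .TF.FT
  TT.T.T
Step 3: 5 trees catch fire, 6 burn out
  TTF...
  TF....
  F.....
  .F...F
  TT.T.T
Step 4: 4 trees catch fire, 5 burn out
  TF....
  F.....
  ......
  ......
  TF.T.F
Step 5: 2 trees catch fire, 4 burn out
  F.....
  ......
  ......
  ......
  F..T..
Step 6: 0 trees catch fire, 2 burn out
  ......
  ......
  ......
  ......
  ...T..

......
......
......
......
...T..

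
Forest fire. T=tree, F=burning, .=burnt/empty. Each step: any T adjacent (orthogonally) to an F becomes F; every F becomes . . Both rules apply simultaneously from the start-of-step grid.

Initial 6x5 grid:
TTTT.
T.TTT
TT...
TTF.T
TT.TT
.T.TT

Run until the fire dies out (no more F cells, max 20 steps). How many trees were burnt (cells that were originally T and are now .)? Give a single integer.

Answer: 15

Derivation:
Step 1: +1 fires, +1 burnt (F count now 1)
Step 2: +3 fires, +1 burnt (F count now 3)
Step 3: +3 fires, +3 burnt (F count now 3)
Step 4: +1 fires, +3 burnt (F count now 1)
Step 5: +1 fires, +1 burnt (F count now 1)
Step 6: +1 fires, +1 burnt (F count now 1)
Step 7: +1 fires, +1 burnt (F count now 1)
Step 8: +2 fires, +1 burnt (F count now 2)
Step 9: +1 fires, +2 burnt (F count now 1)
Step 10: +1 fires, +1 burnt (F count now 1)
Step 11: +0 fires, +1 burnt (F count now 0)
Fire out after step 11
Initially T: 20, now '.': 25
Total burnt (originally-T cells now '.'): 15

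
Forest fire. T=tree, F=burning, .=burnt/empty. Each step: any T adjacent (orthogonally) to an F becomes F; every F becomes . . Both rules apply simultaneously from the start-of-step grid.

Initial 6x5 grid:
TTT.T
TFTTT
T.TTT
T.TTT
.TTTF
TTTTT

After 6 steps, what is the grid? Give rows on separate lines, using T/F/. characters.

Step 1: 6 trees catch fire, 2 burn out
  TFT.T
  F.FTT
  T.TTT
  T.TTF
  .TTF.
  TTTTF
Step 2: 9 trees catch fire, 6 burn out
  F.F.T
  ...FT
  F.FTF
  T.TF.
  .TF..
  TTTF.
Step 3: 6 trees catch fire, 9 burn out
  ....T
  ....F
  ...F.
  F.F..
  .F...
  TTF..
Step 4: 2 trees catch fire, 6 burn out
  ....F
  .....
  .....
  .....
  .....
  TF...
Step 5: 1 trees catch fire, 2 burn out
  .....
  .....
  .....
  .....
  .....
  F....
Step 6: 0 trees catch fire, 1 burn out
  .....
  .....
  .....
  .....
  .....
  .....

.....
.....
.....
.....
.....
.....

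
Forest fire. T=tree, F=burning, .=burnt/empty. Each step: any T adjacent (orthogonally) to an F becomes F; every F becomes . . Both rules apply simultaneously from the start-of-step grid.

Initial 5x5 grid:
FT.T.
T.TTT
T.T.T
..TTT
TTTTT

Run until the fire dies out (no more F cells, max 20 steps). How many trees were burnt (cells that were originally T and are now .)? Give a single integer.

Step 1: +2 fires, +1 burnt (F count now 2)
Step 2: +1 fires, +2 burnt (F count now 1)
Step 3: +0 fires, +1 burnt (F count now 0)
Fire out after step 3
Initially T: 17, now '.': 11
Total burnt (originally-T cells now '.'): 3

Answer: 3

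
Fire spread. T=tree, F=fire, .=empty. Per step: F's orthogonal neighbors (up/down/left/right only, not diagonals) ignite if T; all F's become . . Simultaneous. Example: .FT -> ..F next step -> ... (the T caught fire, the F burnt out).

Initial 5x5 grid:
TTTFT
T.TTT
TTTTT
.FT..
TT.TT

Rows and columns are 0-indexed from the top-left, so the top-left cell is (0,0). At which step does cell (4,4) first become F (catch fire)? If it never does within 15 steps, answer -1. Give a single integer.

Step 1: cell (4,4)='T' (+6 fires, +2 burnt)
Step 2: cell (4,4)='T' (+7 fires, +6 burnt)
Step 3: cell (4,4)='T' (+3 fires, +7 burnt)
Step 4: cell (4,4)='T' (+0 fires, +3 burnt)
  fire out at step 4
Target never catches fire within 15 steps

-1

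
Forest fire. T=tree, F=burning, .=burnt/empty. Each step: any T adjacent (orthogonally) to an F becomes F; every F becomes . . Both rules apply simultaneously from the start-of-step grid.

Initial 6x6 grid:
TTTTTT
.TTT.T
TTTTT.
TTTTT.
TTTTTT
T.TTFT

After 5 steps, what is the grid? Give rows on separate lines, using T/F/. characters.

Step 1: 3 trees catch fire, 1 burn out
  TTTTTT
  .TTT.T
  TTTTT.
  TTTTT.
  TTTTFT
  T.TF.F
Step 2: 4 trees catch fire, 3 burn out
  TTTTTT
  .TTT.T
  TTTTT.
  TTTTF.
  TTTF.F
  T.F...
Step 3: 3 trees catch fire, 4 burn out
  TTTTTT
  .TTT.T
  TTTTF.
  TTTF..
  TTF...
  T.....
Step 4: 3 trees catch fire, 3 burn out
  TTTTTT
  .TTT.T
  TTTF..
  TTF...
  TF....
  T.....
Step 5: 4 trees catch fire, 3 burn out
  TTTTTT
  .TTF.T
  TTF...
  TF....
  F.....
  T.....

TTTTTT
.TTF.T
TTF...
TF....
F.....
T.....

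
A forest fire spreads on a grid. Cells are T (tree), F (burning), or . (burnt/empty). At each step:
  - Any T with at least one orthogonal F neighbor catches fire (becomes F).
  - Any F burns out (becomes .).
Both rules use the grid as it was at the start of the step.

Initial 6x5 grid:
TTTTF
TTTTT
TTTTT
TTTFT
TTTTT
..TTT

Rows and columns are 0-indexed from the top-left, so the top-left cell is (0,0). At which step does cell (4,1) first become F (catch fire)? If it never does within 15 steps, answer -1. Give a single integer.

Step 1: cell (4,1)='T' (+6 fires, +2 burnt)
Step 2: cell (4,1)='T' (+8 fires, +6 burnt)
Step 3: cell (4,1)='F' (+7 fires, +8 burnt)
  -> target ignites at step 3
Step 4: cell (4,1)='.' (+4 fires, +7 burnt)
Step 5: cell (4,1)='.' (+1 fires, +4 burnt)
Step 6: cell (4,1)='.' (+0 fires, +1 burnt)
  fire out at step 6

3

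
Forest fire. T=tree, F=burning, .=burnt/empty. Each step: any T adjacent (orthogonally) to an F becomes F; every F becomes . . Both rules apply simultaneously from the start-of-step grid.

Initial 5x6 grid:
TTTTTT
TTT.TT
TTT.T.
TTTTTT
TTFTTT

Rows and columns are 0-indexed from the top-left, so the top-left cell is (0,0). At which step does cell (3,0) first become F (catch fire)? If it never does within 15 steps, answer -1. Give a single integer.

Step 1: cell (3,0)='T' (+3 fires, +1 burnt)
Step 2: cell (3,0)='T' (+5 fires, +3 burnt)
Step 3: cell (3,0)='F' (+5 fires, +5 burnt)
  -> target ignites at step 3
Step 4: cell (3,0)='.' (+5 fires, +5 burnt)
Step 5: cell (3,0)='.' (+4 fires, +5 burnt)
Step 6: cell (3,0)='.' (+3 fires, +4 burnt)
Step 7: cell (3,0)='.' (+1 fires, +3 burnt)
Step 8: cell (3,0)='.' (+0 fires, +1 burnt)
  fire out at step 8

3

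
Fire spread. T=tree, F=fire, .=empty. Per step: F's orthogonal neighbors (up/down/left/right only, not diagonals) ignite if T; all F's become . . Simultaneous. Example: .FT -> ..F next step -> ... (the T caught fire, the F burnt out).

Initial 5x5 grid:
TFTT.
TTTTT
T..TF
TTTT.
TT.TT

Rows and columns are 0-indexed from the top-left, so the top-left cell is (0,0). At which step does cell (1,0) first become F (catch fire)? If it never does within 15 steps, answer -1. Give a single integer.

Step 1: cell (1,0)='T' (+5 fires, +2 burnt)
Step 2: cell (1,0)='F' (+5 fires, +5 burnt)
  -> target ignites at step 2
Step 3: cell (1,0)='.' (+3 fires, +5 burnt)
Step 4: cell (1,0)='.' (+3 fires, +3 burnt)
Step 5: cell (1,0)='.' (+2 fires, +3 burnt)
Step 6: cell (1,0)='.' (+0 fires, +2 burnt)
  fire out at step 6

2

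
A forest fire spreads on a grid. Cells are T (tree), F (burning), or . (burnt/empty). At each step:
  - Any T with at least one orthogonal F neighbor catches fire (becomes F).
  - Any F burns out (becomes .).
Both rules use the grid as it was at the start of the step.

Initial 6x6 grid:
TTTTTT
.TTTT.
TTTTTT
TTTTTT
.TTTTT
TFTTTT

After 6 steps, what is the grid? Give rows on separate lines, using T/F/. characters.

Step 1: 3 trees catch fire, 1 burn out
  TTTTTT
  .TTTT.
  TTTTTT
  TTTTTT
  .FTTTT
  F.FTTT
Step 2: 3 trees catch fire, 3 burn out
  TTTTTT
  .TTTT.
  TTTTTT
  TFTTTT
  ..FTTT
  ...FTT
Step 3: 5 trees catch fire, 3 burn out
  TTTTTT
  .TTTT.
  TFTTTT
  F.FTTT
  ...FTT
  ....FT
Step 4: 6 trees catch fire, 5 burn out
  TTTTTT
  .FTTT.
  F.FTTT
  ...FTT
  ....FT
  .....F
Step 5: 5 trees catch fire, 6 burn out
  TFTTTT
  ..FTT.
  ...FTT
  ....FT
  .....F
  ......
Step 6: 5 trees catch fire, 5 burn out
  F.FTTT
  ...FT.
  ....FT
  .....F
  ......
  ......

F.FTTT
...FT.
....FT
.....F
......
......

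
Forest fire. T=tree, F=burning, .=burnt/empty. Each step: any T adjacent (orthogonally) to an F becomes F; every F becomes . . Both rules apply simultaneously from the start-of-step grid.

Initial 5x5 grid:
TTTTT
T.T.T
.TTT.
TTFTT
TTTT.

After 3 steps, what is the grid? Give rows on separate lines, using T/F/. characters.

Step 1: 4 trees catch fire, 1 burn out
  TTTTT
  T.T.T
  .TFT.
  TF.FT
  TTFT.
Step 2: 7 trees catch fire, 4 burn out
  TTTTT
  T.F.T
  .F.F.
  F...F
  TF.F.
Step 3: 2 trees catch fire, 7 burn out
  TTFTT
  T...T
  .....
  .....
  F....

TTFTT
T...T
.....
.....
F....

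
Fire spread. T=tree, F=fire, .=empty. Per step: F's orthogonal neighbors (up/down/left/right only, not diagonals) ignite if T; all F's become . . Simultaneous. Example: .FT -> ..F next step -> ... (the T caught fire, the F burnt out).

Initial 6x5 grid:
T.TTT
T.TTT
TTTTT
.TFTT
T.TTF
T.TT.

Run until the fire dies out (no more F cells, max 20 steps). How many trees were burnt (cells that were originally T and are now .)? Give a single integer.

Step 1: +6 fires, +2 burnt (F count now 6)
Step 2: +6 fires, +6 burnt (F count now 6)
Step 3: +4 fires, +6 burnt (F count now 4)
Step 4: +3 fires, +4 burnt (F count now 3)
Step 5: +1 fires, +3 burnt (F count now 1)
Step 6: +0 fires, +1 burnt (F count now 0)
Fire out after step 6
Initially T: 22, now '.': 28
Total burnt (originally-T cells now '.'): 20

Answer: 20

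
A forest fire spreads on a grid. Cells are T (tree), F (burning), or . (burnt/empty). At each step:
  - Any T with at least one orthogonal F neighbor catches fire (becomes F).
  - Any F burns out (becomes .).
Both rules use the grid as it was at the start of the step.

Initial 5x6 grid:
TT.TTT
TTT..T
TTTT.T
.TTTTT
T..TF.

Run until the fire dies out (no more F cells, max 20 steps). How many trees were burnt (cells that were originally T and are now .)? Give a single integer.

Answer: 20

Derivation:
Step 1: +2 fires, +1 burnt (F count now 2)
Step 2: +2 fires, +2 burnt (F count now 2)
Step 3: +3 fires, +2 burnt (F count now 3)
Step 4: +3 fires, +3 burnt (F count now 3)
Step 5: +3 fires, +3 burnt (F count now 3)
Step 6: +3 fires, +3 burnt (F count now 3)
Step 7: +3 fires, +3 burnt (F count now 3)
Step 8: +1 fires, +3 burnt (F count now 1)
Step 9: +0 fires, +1 burnt (F count now 0)
Fire out after step 9
Initially T: 21, now '.': 29
Total burnt (originally-T cells now '.'): 20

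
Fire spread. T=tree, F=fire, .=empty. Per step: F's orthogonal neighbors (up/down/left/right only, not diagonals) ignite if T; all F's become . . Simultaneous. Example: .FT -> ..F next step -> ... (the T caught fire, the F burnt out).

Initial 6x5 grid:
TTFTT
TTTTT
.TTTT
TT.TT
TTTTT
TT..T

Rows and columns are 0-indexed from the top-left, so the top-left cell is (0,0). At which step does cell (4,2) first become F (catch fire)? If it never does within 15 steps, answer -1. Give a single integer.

Step 1: cell (4,2)='T' (+3 fires, +1 burnt)
Step 2: cell (4,2)='T' (+5 fires, +3 burnt)
Step 3: cell (4,2)='T' (+4 fires, +5 burnt)
Step 4: cell (4,2)='T' (+3 fires, +4 burnt)
Step 5: cell (4,2)='T' (+4 fires, +3 burnt)
Step 6: cell (4,2)='F' (+4 fires, +4 burnt)
  -> target ignites at step 6
Step 7: cell (4,2)='.' (+2 fires, +4 burnt)
Step 8: cell (4,2)='.' (+0 fires, +2 burnt)
  fire out at step 8

6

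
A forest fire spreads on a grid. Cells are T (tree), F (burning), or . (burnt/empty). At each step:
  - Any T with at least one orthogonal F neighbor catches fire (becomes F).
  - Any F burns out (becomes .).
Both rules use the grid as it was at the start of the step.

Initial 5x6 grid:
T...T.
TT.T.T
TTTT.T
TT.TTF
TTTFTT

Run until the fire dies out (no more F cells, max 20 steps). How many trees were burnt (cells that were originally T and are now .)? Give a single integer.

Step 1: +6 fires, +2 burnt (F count now 6)
Step 2: +3 fires, +6 burnt (F count now 3)
Step 3: +4 fires, +3 burnt (F count now 4)
Step 4: +2 fires, +4 burnt (F count now 2)
Step 5: +2 fires, +2 burnt (F count now 2)
Step 6: +1 fires, +2 burnt (F count now 1)
Step 7: +1 fires, +1 burnt (F count now 1)
Step 8: +0 fires, +1 burnt (F count now 0)
Fire out after step 8
Initially T: 20, now '.': 29
Total burnt (originally-T cells now '.'): 19

Answer: 19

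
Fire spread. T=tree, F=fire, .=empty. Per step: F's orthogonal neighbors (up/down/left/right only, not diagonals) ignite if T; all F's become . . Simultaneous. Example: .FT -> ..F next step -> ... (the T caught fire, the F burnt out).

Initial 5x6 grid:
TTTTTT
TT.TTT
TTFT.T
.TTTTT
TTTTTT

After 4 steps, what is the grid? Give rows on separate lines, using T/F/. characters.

Step 1: 3 trees catch fire, 1 burn out
  TTTTTT
  TT.TTT
  TF.F.T
  .TFTTT
  TTTTTT
Step 2: 6 trees catch fire, 3 burn out
  TTTTTT
  TF.FTT
  F....T
  .F.FTT
  TTFTTT
Step 3: 7 trees catch fire, 6 burn out
  TFTFTT
  F...FT
  .....T
  ....FT
  TF.FTT
Step 4: 7 trees catch fire, 7 burn out
  F.F.FT
  .....F
  .....T
  .....F
  F...FT

F.F.FT
.....F
.....T
.....F
F...FT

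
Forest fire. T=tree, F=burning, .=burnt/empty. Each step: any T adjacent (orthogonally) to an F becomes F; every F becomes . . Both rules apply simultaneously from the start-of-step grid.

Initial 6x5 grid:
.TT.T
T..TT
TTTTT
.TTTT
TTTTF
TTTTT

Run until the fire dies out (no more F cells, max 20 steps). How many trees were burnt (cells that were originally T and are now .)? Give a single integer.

Answer: 22

Derivation:
Step 1: +3 fires, +1 burnt (F count now 3)
Step 2: +4 fires, +3 burnt (F count now 4)
Step 3: +5 fires, +4 burnt (F count now 5)
Step 4: +6 fires, +5 burnt (F count now 6)
Step 5: +2 fires, +6 burnt (F count now 2)
Step 6: +1 fires, +2 burnt (F count now 1)
Step 7: +1 fires, +1 burnt (F count now 1)
Step 8: +0 fires, +1 burnt (F count now 0)
Fire out after step 8
Initially T: 24, now '.': 28
Total burnt (originally-T cells now '.'): 22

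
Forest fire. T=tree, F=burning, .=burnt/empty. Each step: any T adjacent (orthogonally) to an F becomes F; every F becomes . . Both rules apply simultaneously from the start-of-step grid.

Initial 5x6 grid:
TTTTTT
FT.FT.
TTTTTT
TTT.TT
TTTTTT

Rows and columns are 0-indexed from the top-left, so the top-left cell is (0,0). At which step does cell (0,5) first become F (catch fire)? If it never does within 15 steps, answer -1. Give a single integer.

Step 1: cell (0,5)='T' (+6 fires, +2 burnt)
Step 2: cell (0,5)='T' (+7 fires, +6 burnt)
Step 3: cell (0,5)='F' (+6 fires, +7 burnt)
  -> target ignites at step 3
Step 4: cell (0,5)='.' (+4 fires, +6 burnt)
Step 5: cell (0,5)='.' (+2 fires, +4 burnt)
Step 6: cell (0,5)='.' (+0 fires, +2 burnt)
  fire out at step 6

3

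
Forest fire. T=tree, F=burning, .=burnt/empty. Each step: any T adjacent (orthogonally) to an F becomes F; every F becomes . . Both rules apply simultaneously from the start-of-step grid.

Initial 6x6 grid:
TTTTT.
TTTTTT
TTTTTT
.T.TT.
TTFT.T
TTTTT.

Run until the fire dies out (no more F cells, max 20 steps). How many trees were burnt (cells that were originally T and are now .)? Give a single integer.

Step 1: +3 fires, +1 burnt (F count now 3)
Step 2: +5 fires, +3 burnt (F count now 5)
Step 3: +5 fires, +5 burnt (F count now 5)
Step 4: +5 fires, +5 burnt (F count now 5)
Step 5: +6 fires, +5 burnt (F count now 6)
Step 6: +4 fires, +6 burnt (F count now 4)
Step 7: +0 fires, +4 burnt (F count now 0)
Fire out after step 7
Initially T: 29, now '.': 35
Total burnt (originally-T cells now '.'): 28

Answer: 28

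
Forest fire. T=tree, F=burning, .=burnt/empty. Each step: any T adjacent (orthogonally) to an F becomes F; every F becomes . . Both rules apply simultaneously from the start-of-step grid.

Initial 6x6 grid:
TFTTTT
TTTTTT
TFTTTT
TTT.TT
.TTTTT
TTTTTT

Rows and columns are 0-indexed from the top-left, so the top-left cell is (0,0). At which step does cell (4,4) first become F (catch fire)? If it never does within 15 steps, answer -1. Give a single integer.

Step 1: cell (4,4)='T' (+6 fires, +2 burnt)
Step 2: cell (4,4)='T' (+7 fires, +6 burnt)
Step 3: cell (4,4)='T' (+5 fires, +7 burnt)
Step 4: cell (4,4)='T' (+7 fires, +5 burnt)
Step 5: cell (4,4)='F' (+4 fires, +7 burnt)
  -> target ignites at step 5
Step 6: cell (4,4)='.' (+2 fires, +4 burnt)
Step 7: cell (4,4)='.' (+1 fires, +2 burnt)
Step 8: cell (4,4)='.' (+0 fires, +1 burnt)
  fire out at step 8

5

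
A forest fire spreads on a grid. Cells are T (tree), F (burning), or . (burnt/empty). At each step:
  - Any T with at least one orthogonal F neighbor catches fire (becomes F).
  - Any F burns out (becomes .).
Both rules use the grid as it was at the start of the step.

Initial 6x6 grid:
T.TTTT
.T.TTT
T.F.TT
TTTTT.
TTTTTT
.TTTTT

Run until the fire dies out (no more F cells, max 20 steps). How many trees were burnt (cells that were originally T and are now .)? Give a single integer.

Answer: 26

Derivation:
Step 1: +1 fires, +1 burnt (F count now 1)
Step 2: +3 fires, +1 burnt (F count now 3)
Step 3: +5 fires, +3 burnt (F count now 5)
Step 4: +6 fires, +5 burnt (F count now 6)
Step 5: +4 fires, +6 burnt (F count now 4)
Step 6: +4 fires, +4 burnt (F count now 4)
Step 7: +2 fires, +4 burnt (F count now 2)
Step 8: +1 fires, +2 burnt (F count now 1)
Step 9: +0 fires, +1 burnt (F count now 0)
Fire out after step 9
Initially T: 28, now '.': 34
Total burnt (originally-T cells now '.'): 26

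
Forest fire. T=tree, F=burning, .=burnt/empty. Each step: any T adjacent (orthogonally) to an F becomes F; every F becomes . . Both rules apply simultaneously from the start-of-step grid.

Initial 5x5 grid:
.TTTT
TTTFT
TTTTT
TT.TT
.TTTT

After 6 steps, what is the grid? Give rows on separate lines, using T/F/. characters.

Step 1: 4 trees catch fire, 1 burn out
  .TTFT
  TTF.F
  TTTFT
  TT.TT
  .TTTT
Step 2: 6 trees catch fire, 4 burn out
  .TF.F
  TF...
  TTF.F
  TT.FT
  .TTTT
Step 3: 5 trees catch fire, 6 burn out
  .F...
  F....
  TF...
  TT..F
  .TTFT
Step 4: 4 trees catch fire, 5 burn out
  .....
  .....
  F....
  TF...
  .TF.F
Step 5: 2 trees catch fire, 4 burn out
  .....
  .....
  .....
  F....
  .F...
Step 6: 0 trees catch fire, 2 burn out
  .....
  .....
  .....
  .....
  .....

.....
.....
.....
.....
.....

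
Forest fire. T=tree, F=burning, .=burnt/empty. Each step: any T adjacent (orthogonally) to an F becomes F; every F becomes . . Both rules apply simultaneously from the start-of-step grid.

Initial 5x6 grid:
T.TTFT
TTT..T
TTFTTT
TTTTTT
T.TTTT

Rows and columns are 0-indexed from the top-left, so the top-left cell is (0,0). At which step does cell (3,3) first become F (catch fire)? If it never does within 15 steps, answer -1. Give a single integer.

Step 1: cell (3,3)='T' (+6 fires, +2 burnt)
Step 2: cell (3,3)='F' (+8 fires, +6 burnt)
  -> target ignites at step 2
Step 3: cell (3,3)='.' (+5 fires, +8 burnt)
Step 4: cell (3,3)='.' (+4 fires, +5 burnt)
Step 5: cell (3,3)='.' (+1 fires, +4 burnt)
Step 6: cell (3,3)='.' (+0 fires, +1 burnt)
  fire out at step 6

2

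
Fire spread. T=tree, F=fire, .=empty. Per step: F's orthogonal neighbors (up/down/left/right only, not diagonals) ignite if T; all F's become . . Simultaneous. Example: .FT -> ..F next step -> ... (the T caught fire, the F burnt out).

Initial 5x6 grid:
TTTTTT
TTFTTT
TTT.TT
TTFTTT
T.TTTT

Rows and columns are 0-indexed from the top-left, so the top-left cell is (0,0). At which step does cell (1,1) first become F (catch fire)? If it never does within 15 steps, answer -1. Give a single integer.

Step 1: cell (1,1)='F' (+7 fires, +2 burnt)
  -> target ignites at step 1
Step 2: cell (1,1)='.' (+8 fires, +7 burnt)
Step 3: cell (1,1)='.' (+8 fires, +8 burnt)
Step 4: cell (1,1)='.' (+3 fires, +8 burnt)
Step 5: cell (1,1)='.' (+0 fires, +3 burnt)
  fire out at step 5

1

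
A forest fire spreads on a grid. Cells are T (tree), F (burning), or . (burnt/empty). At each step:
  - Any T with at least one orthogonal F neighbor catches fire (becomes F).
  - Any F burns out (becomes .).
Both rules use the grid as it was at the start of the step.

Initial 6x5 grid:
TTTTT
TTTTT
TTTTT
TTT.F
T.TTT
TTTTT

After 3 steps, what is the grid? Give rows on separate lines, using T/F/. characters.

Step 1: 2 trees catch fire, 1 burn out
  TTTTT
  TTTTT
  TTTTF
  TTT..
  T.TTF
  TTTTT
Step 2: 4 trees catch fire, 2 burn out
  TTTTT
  TTTTF
  TTTF.
  TTT..
  T.TF.
  TTTTF
Step 3: 5 trees catch fire, 4 burn out
  TTTTF
  TTTF.
  TTF..
  TTT..
  T.F..
  TTTF.

TTTTF
TTTF.
TTF..
TTT..
T.F..
TTTF.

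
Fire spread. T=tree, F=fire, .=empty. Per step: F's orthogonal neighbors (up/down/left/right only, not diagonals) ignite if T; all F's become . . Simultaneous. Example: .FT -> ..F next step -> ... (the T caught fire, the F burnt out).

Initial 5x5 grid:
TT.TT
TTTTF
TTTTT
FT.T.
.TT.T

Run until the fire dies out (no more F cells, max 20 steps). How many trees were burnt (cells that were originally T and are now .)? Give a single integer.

Answer: 17

Derivation:
Step 1: +5 fires, +2 burnt (F count now 5)
Step 2: +6 fires, +5 burnt (F count now 6)
Step 3: +5 fires, +6 burnt (F count now 5)
Step 4: +1 fires, +5 burnt (F count now 1)
Step 5: +0 fires, +1 burnt (F count now 0)
Fire out after step 5
Initially T: 18, now '.': 24
Total burnt (originally-T cells now '.'): 17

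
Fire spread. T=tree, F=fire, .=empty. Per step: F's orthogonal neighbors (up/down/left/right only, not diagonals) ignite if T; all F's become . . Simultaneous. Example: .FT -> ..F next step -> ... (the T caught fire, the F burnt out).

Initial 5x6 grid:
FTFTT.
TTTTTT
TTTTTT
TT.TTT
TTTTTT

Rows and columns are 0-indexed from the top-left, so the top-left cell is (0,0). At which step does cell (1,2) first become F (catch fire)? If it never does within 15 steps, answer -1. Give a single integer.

Step 1: cell (1,2)='F' (+4 fires, +2 burnt)
  -> target ignites at step 1
Step 2: cell (1,2)='.' (+5 fires, +4 burnt)
Step 3: cell (1,2)='.' (+4 fires, +5 burnt)
Step 4: cell (1,2)='.' (+5 fires, +4 burnt)
Step 5: cell (1,2)='.' (+4 fires, +5 burnt)
Step 6: cell (1,2)='.' (+3 fires, +4 burnt)
Step 7: cell (1,2)='.' (+1 fires, +3 burnt)
Step 8: cell (1,2)='.' (+0 fires, +1 burnt)
  fire out at step 8

1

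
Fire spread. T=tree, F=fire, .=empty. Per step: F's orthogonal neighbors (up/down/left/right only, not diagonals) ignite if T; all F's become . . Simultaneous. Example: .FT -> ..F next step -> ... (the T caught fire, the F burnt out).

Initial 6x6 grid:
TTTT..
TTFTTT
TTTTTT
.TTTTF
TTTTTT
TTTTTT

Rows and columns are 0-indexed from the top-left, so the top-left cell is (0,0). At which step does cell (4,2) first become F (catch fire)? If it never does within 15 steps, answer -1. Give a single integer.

Step 1: cell (4,2)='T' (+7 fires, +2 burnt)
Step 2: cell (4,2)='T' (+12 fires, +7 burnt)
Step 3: cell (4,2)='F' (+6 fires, +12 burnt)
  -> target ignites at step 3
Step 4: cell (4,2)='.' (+3 fires, +6 burnt)
Step 5: cell (4,2)='.' (+2 fires, +3 burnt)
Step 6: cell (4,2)='.' (+1 fires, +2 burnt)
Step 7: cell (4,2)='.' (+0 fires, +1 burnt)
  fire out at step 7

3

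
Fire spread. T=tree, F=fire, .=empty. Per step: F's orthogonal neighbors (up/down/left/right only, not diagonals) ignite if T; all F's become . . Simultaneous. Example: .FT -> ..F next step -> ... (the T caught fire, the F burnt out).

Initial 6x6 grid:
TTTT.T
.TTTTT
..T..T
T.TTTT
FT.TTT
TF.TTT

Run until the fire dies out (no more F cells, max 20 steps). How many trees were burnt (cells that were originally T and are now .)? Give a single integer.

Answer: 3

Derivation:
Step 1: +3 fires, +2 burnt (F count now 3)
Step 2: +0 fires, +3 burnt (F count now 0)
Fire out after step 2
Initially T: 25, now '.': 14
Total burnt (originally-T cells now '.'): 3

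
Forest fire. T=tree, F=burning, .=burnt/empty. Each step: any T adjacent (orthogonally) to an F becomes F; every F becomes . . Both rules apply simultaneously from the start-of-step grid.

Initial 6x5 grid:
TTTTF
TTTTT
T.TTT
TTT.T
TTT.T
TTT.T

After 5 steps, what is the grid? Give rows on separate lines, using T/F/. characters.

Step 1: 2 trees catch fire, 1 burn out
  TTTF.
  TTTTF
  T.TTT
  TTT.T
  TTT.T
  TTT.T
Step 2: 3 trees catch fire, 2 burn out
  TTF..
  TTTF.
  T.TTF
  TTT.T
  TTT.T
  TTT.T
Step 3: 4 trees catch fire, 3 burn out
  TF...
  TTF..
  T.TF.
  TTT.F
  TTT.T
  TTT.T
Step 4: 4 trees catch fire, 4 burn out
  F....
  TF...
  T.F..
  TTT..
  TTT.F
  TTT.T
Step 5: 3 trees catch fire, 4 burn out
  .....
  F....
  T....
  TTF..
  TTT..
  TTT.F

.....
F....
T....
TTF..
TTT..
TTT.F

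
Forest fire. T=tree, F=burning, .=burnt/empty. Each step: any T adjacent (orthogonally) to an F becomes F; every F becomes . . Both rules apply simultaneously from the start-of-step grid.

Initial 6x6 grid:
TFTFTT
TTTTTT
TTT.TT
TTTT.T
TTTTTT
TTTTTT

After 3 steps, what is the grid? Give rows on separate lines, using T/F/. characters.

Step 1: 5 trees catch fire, 2 burn out
  F.F.FT
  TFTFTT
  TTT.TT
  TTTT.T
  TTTTTT
  TTTTTT
Step 2: 5 trees catch fire, 5 burn out
  .....F
  F.F.FT
  TFT.TT
  TTTT.T
  TTTTTT
  TTTTTT
Step 3: 5 trees catch fire, 5 burn out
  ......
  .....F
  F.F.FT
  TFTT.T
  TTTTTT
  TTTTTT

......
.....F
F.F.FT
TFTT.T
TTTTTT
TTTTTT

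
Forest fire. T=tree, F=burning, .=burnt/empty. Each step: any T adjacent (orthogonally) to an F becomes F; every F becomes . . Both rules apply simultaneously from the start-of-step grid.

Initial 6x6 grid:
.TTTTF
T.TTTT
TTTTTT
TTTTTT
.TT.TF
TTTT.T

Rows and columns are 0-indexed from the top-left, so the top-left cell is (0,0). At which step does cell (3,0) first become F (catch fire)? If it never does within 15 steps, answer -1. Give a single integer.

Step 1: cell (3,0)='T' (+5 fires, +2 burnt)
Step 2: cell (3,0)='T' (+4 fires, +5 burnt)
Step 3: cell (3,0)='T' (+4 fires, +4 burnt)
Step 4: cell (3,0)='T' (+4 fires, +4 burnt)
Step 5: cell (3,0)='T' (+3 fires, +4 burnt)
Step 6: cell (3,0)='F' (+4 fires, +3 burnt)
  -> target ignites at step 6
Step 7: cell (3,0)='.' (+3 fires, +4 burnt)
Step 8: cell (3,0)='.' (+2 fires, +3 burnt)
Step 9: cell (3,0)='.' (+0 fires, +2 burnt)
  fire out at step 9

6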